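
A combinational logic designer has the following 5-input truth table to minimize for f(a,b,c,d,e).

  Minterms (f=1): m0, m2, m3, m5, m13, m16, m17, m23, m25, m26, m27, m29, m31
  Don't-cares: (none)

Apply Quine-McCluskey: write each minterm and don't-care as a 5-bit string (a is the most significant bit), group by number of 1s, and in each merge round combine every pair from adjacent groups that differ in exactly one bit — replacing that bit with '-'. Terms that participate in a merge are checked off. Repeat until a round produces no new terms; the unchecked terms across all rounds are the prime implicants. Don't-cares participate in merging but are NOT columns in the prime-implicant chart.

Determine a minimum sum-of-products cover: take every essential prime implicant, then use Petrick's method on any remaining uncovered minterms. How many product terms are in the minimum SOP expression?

[col 0] 00000*, 00010*, 00011*, 00101*, 01101*, 10000*, 10001*, 10111*, 11001*, 11010*, 11011*, 11101*, 11111*
[col 1] -0000, -1101, 0-101, 000-0, 0001-, 1-001, 1-111, 1000-, 11-01*, 11-11*, 110-1*, 1101-, 111-1*
[col 2] 11--1
Prime implicants: -0000, -1101, 0-101, 000-0, 0001-, 1-001, 1-111, 1000-, 11--1, 1101-
PI chart (minterm → PIs covering it):
  0 | -0000,000-0
  2 | 000-0,0001-
  3 | 0001-  (sole → essential)
  5 | 0-101  (sole → essential)
  13 | -1101,0-101
  16 | -0000,1000-
  17 | 1-001,1000-
  23 | 1-111  (sole → essential)
  25 | 1-001,11--1
  26 | 1101-  (sole → essential)
  27 | 11--1,1101-
  29 | -1101,11--1
  31 | 1-111,11--1
Essential prime implicants: 0-101, 0001-, 1-111, 1101-
Petrick residual → -0000, -1101, 1-001
Minimum SOP uses 7 PIs: b'c'd'e' + bcd'e + a'cd'e + a'b'c'd + ac'd'e + acde + abc'd

7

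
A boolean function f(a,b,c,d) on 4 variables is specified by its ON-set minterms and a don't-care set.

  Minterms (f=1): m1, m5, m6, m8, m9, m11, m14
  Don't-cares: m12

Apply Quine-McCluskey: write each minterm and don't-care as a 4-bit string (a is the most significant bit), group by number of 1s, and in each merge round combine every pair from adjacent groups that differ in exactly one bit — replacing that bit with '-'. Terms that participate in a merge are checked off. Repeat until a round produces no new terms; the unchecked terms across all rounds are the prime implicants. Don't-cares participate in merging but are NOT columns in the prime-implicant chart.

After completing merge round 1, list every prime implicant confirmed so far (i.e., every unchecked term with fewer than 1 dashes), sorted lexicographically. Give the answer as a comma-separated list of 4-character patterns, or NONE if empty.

NONE

[col 0] 0001*, 0101*, 0110*, 1000*, 1001*, 1011*, 1100*, 1110*
[col 1] -001, -110, 0-01, 1-00, 10-1, 100-, 11-0
Prime implicants: -001, -110, 0-01, 1-00, 10-1, 100-, 11-0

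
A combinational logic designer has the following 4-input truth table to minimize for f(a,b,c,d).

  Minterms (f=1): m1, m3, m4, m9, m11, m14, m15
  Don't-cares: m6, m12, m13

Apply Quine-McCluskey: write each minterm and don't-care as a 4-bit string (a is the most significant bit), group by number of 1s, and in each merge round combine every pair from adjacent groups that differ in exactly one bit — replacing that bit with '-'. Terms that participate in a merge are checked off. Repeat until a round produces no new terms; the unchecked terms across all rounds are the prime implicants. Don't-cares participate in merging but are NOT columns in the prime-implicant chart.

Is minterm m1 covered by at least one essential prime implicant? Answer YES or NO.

[col 0] 0001*, 0011*, 0100*, 0110*, 1001*, 1011*, 1100*, 1101*, 1110*, 1111*
[col 1] -001*, -011*, -100*, -110*, 00-1*, 01-0*, 1-01*, 1-11*, 10-1*, 11-0*, 11-1*, 110-*, 111-*
[col 2] -0-1, -1-0, 1--1, 11--
Prime implicants: -0-1, -1-0, 1--1, 11--
PI chart (minterm → PIs covering it):
  1 | -0-1  (sole → essential)
  3 | -0-1  (sole → essential)
  4 | -1-0  (sole → essential)
  9 | -0-1,1--1
  11 | -0-1,1--1
  14 | -1-0,11--
  15 | 1--1,11--
Essential prime implicants: -0-1, -1-0

YES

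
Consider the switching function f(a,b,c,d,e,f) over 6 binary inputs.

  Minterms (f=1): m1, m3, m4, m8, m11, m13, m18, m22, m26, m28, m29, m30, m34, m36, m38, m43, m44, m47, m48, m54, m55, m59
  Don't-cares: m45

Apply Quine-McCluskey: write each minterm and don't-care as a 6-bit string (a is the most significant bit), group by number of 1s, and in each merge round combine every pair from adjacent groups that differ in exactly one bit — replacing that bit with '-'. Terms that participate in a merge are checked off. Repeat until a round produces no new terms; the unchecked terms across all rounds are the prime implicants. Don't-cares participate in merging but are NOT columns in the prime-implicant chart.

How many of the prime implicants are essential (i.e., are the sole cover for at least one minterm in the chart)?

8

size-2^0 implicants → 000001(✓)  000011(✓)  000100(✓)  001000  001011(✓)  001101(✓)  010010(✓)  010110(✓)  011010(✓)  011100(✓)  011101(✓)  011110(✓)  100010(✓)  100100(✓)  100110(✓)  101011(✓)  101100(✓)  101101(✓)  101111(✓)  110000  110110(✓)  110111(✓)  111011(✓)
size-2^1 implicants → -00100  -01011  -01101  -10110  0-1101  00-011  0000-1  01-010(✓)  01-110(✓)  010-10(✓)  011-10(✓)  0111-0  01110-  1-0110  1-1011  10-100  100-10  1001-0  101-11  1011-1  10110-  11011-
size-2^2 implicants → 01--10
Unchecked terms (primes): -00100, -01011, -01101, -10110, 0-1101, 00-011, 0000-1, 001000, 01--10, 0111-0, 01110-, 1-0110, 1-1011, 10-100, 100-10, 1001-0, 101-11, 1011-1, 10110-, 110000, 11011-
Minterm coverage:
  m1 ⊆ 0000-1 [E]
  m3 ⊆ 00-011,0000-1
  m4 ⊆ -00100 [E]
  m8 ⊆ 001000 [E]
  m11 ⊆ -01011,00-011
  m13 ⊆ -01101,0-1101
  m18 ⊆ 01--10 [E]
  m22 ⊆ -10110,01--10
  m26 ⊆ 01--10 [E]
  m28 ⊆ 0111-0,01110-
  m29 ⊆ 0-1101,01110-
  m30 ⊆ 01--10,0111-0
  m34 ⊆ 100-10 [E]
  m36 ⊆ -00100,10-100,1001-0
  m38 ⊆ 1-0110,100-10,1001-0
  m43 ⊆ -01011,1-1011,101-11
  m44 ⊆ 10-100,10110-
  m47 ⊆ 101-11,1011-1
  m48 ⊆ 110000 [E]
  m54 ⊆ -10110,1-0110,11011-
  m55 ⊆ 11011- [E]
  m59 ⊆ 1-1011 [E]
E = {-00100, 0000-1, 001000, 01--10, 1-1011, 100-10, 110000, 11011-}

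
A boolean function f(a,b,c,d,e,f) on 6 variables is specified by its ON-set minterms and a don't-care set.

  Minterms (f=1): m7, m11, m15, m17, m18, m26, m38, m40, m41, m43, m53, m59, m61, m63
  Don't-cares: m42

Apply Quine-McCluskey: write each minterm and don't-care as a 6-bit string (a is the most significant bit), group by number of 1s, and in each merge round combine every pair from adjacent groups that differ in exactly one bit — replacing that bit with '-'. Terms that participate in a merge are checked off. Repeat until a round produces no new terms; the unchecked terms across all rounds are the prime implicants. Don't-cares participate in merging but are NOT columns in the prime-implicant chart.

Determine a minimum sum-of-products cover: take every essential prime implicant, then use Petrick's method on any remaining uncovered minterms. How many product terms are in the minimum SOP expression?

[col 0] 000111*, 001011*, 001111*, 010001, 010010*, 011010*, 100110, 101000*, 101001*, 101010*, 101011*, 110101*, 111011*, 111101*, 111111*
[col 1] -01011, 00-111, 001-11, 01-010, 1-1011, 1010-0*, 1010-1*, 10100-*, 10101-*, 11-101, 111-11, 1111-1
[col 2] 1010--
Prime implicants: -01011, 00-111, 001-11, 01-010, 010001, 1-1011, 100110, 1010--, 11-101, 111-11, 1111-1
PI chart (minterm → PIs covering it):
  7 | 00-111  (sole → essential)
  11 | -01011,001-11
  15 | 00-111,001-11
  17 | 010001  (sole → essential)
  18 | 01-010  (sole → essential)
  26 | 01-010  (sole → essential)
  38 | 100110  (sole → essential)
  40 | 1010--  (sole → essential)
  41 | 1010--  (sole → essential)
  43 | -01011,1-1011,1010--
  53 | 11-101  (sole → essential)
  59 | 1-1011,111-11
  61 | 11-101,1111-1
  63 | 111-11,1111-1
Essential prime implicants: 00-111, 01-010, 010001, 100110, 1010--, 11-101
Petrick residual → -01011, 111-11
Minimum SOP uses 8 PIs: b'cd'ef + a'b'def + a'bd'ef' + a'bc'd'e'f + ab'c'def' + ab'cd' + abde'f + abcef

8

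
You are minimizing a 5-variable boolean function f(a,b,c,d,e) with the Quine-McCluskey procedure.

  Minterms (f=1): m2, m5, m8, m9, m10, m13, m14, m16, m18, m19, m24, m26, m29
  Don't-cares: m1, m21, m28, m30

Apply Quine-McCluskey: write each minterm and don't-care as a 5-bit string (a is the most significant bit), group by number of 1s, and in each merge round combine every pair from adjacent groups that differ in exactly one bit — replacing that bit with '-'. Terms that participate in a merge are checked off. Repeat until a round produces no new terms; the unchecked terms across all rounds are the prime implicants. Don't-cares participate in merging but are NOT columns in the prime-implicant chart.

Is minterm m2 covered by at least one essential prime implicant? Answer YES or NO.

Round 0: 00001✓ 00010✓ 00101✓ 01000✓ 01001✓ 01010✓ 01101✓ 01110✓ 10000✓ 10010✓ 10011✓ 10101✓ 11000✓ 11010✓ 11100✓ 11101✓ 11110✓
Round 1: -0010✓ -0101✓ -1000✓ -1010✓ -1101✓ -1110✓ 0-001✓ 0-010✓ 0-101✓ 00-01✓ 01-01✓ 01-10✓ 010-0✓ 0100- 1-000✓ 1-010✓ 1-101✓ 100-0✓ 1001- 11-00✓ 11-10✓ 110-0✓ 111-0✓ 1110-
Round 2: --010 --101 -1-10 -10-0 0--01 1-0-0 11--0
PIs = {--010, --101, -1-10, -10-0, 0--01, 0100-, 1-0-0, 1001-, 11--0, 1110-}
Coverage chart:
  m2: --010 ←essential
  m5: --101,0--01
  m8: -10-0,0100-
  m9: 0--01,0100-
  m10: --010,-1-10,-10-0
  m13: --101,0--01
  m14: -1-10 ←essential
  m16: 1-0-0 ←essential
  m18: --010,1-0-0,1001-
  m19: 1001- ←essential
  m24: -10-0,1-0-0,11--0
  m26: --010,-1-10,-10-0,1-0-0,11--0
  m29: --101,1110-
Essential: --010, -1-10, 1-0-0, 1001-

YES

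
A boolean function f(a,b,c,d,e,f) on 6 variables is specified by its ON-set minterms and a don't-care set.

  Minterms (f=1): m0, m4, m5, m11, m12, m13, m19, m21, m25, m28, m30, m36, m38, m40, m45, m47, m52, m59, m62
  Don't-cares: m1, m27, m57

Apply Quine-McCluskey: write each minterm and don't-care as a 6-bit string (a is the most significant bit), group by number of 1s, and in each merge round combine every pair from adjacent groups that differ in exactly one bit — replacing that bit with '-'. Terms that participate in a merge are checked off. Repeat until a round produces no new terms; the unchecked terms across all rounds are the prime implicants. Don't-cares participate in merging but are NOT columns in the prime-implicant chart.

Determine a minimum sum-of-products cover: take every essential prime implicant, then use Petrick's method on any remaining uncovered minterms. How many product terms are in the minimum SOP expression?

[col 0] 000000*, 000001*, 000100*, 000101*, 001011*, 001100*, 001101*, 010011*, 010101*, 011001*, 011011*, 011100*, 011110*, 100100*, 100110*, 101000, 101101*, 101111*, 110100*, 111001*, 111011*, 111110*
[col 1] -00100, -01101, -11001*, -11011*, -11110, 0-0101, 0-1011, 0-1100, 00-100*, 00-101*, 000-00*, 000-01*, 00000-*, 00010-*, 00110-*, 01-011, 0110-1*, 0111-0, 1-0100, 1001-0, 1011-1, 1110-1*
[col 2] -110-1, 00-10-, 000-0-
Prime implicants: -00100, -01101, -110-1, -11110, 0-0101, 0-1011, 0-1100, 00-10-, 000-0-, 01-011, 0111-0, 1-0100, 1001-0, 101000, 1011-1
PI chart (minterm → PIs covering it):
  0 | 000-0-  (sole → essential)
  4 | -00100,00-10-,000-0-
  5 | 0-0101,00-10-,000-0-
  11 | 0-1011  (sole → essential)
  12 | 0-1100,00-10-
  13 | -01101,00-10-
  19 | 01-011  (sole → essential)
  21 | 0-0101  (sole → essential)
  25 | -110-1  (sole → essential)
  28 | 0-1100,0111-0
  30 | -11110,0111-0
  36 | -00100,1-0100,1001-0
  38 | 1001-0  (sole → essential)
  40 | 101000  (sole → essential)
  45 | -01101,1011-1
  47 | 1011-1  (sole → essential)
  52 | 1-0100  (sole → essential)
  59 | -110-1  (sole → essential)
  62 | -11110  (sole → essential)
Essential prime implicants: -110-1, -11110, 0-0101, 0-1011, 000-0-, 01-011, 1-0100, 1001-0, 101000, 1011-1
Petrick residual → -01101, 0-1100
Minimum SOP uses 12 PIs: b'cde'f + bcd'f + bcdef' + a'c'de'f + a'cd'ef + a'cde'f' + a'b'c'e' + a'bd'ef + ac'de'f' + ab'c'df' + ab'cd'e'f' + ab'cdf

12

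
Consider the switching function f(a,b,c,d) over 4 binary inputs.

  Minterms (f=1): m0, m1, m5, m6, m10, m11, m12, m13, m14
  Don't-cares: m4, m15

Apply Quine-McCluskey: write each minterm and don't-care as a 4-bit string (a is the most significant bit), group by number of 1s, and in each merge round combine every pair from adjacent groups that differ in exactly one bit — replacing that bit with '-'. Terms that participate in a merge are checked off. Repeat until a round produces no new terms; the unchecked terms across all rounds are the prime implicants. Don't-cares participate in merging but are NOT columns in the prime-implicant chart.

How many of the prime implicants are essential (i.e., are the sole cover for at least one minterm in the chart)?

size-2^0 implicants → 0000(✓)  0001(✓)  0100(✓)  0101(✓)  0110(✓)  1010(✓)  1011(✓)  1100(✓)  1101(✓)  1110(✓)  1111(✓)
size-2^1 implicants → -100(✓)  -101(✓)  -110(✓)  0-00(✓)  0-01(✓)  000-(✓)  01-0(✓)  010-(✓)  1-10(✓)  1-11(✓)  101-(✓)  11-0(✓)  11-1(✓)  110-(✓)  111-(✓)
size-2^2 implicants → -1-0  -10-  0-0-  1-1-  11--
Unchecked terms (primes): -1-0, -10-, 0-0-, 1-1-, 11--
Minterm coverage:
  m0 ⊆ 0-0- [E]
  m1 ⊆ 0-0- [E]
  m5 ⊆ -10-,0-0-
  m6 ⊆ -1-0 [E]
  m10 ⊆ 1-1- [E]
  m11 ⊆ 1-1- [E]
  m12 ⊆ -1-0,-10-,11--
  m13 ⊆ -10-,11--
  m14 ⊆ -1-0,1-1-,11--
E = {-1-0, 0-0-, 1-1-}

3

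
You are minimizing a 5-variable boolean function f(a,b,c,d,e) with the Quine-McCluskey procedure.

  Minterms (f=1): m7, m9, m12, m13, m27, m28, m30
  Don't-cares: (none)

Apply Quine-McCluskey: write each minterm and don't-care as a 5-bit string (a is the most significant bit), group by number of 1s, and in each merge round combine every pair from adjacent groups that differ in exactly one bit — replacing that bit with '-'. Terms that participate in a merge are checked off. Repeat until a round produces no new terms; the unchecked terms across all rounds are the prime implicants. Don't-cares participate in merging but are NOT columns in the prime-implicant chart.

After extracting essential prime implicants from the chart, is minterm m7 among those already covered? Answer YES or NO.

YES

size-2^0 implicants → 00111  01001(✓)  01100(✓)  01101(✓)  11011  11100(✓)  11110(✓)
size-2^1 implicants → -1100  01-01  0110-  111-0
Unchecked terms (primes): -1100, 00111, 01-01, 0110-, 11011, 111-0
Minterm coverage:
  m7 ⊆ 00111 [E]
  m9 ⊆ 01-01 [E]
  m12 ⊆ -1100,0110-
  m13 ⊆ 01-01,0110-
  m27 ⊆ 11011 [E]
  m28 ⊆ -1100,111-0
  m30 ⊆ 111-0 [E]
E = {00111, 01-01, 11011, 111-0}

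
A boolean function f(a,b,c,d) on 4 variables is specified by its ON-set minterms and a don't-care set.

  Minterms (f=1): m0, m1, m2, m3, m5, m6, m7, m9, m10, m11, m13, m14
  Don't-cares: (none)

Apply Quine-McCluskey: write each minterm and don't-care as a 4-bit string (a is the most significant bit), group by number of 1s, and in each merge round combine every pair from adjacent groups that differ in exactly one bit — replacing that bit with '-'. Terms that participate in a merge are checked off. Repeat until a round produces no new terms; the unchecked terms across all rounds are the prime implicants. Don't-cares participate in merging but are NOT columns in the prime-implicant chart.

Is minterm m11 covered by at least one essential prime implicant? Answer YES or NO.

NO

Round 0: 0000✓ 0001✓ 0010✓ 0011✓ 0101✓ 0110✓ 0111✓ 1001✓ 1010✓ 1011✓ 1101✓ 1110✓
Round 1: -001✓ -010✓ -011✓ -101✓ -110✓ 0-01✓ 0-10✓ 0-11✓ 00-0✓ 00-1✓ 000-✓ 001-✓ 01-1✓ 011-✓ 1-01✓ 1-10✓ 10-1✓ 101-✓
Round 2: --01 --10 -0-1 -01- 0--1 0-1- 00--
PIs = {--01, --10, -0-1, -01-, 0--1, 0-1-, 00--}
Coverage chart:
  m0: 00-- ←essential
  m1: --01,-0-1,0--1,00--
  m2: --10,-01-,0-1-,00--
  m3: -0-1,-01-,0--1,0-1-,00--
  m5: --01,0--1
  m6: --10,0-1-
  m7: 0--1,0-1-
  m9: --01,-0-1
  m10: --10,-01-
  m11: -0-1,-01-
  m13: --01 ←essential
  m14: --10 ←essential
Essential: --01, --10, 00--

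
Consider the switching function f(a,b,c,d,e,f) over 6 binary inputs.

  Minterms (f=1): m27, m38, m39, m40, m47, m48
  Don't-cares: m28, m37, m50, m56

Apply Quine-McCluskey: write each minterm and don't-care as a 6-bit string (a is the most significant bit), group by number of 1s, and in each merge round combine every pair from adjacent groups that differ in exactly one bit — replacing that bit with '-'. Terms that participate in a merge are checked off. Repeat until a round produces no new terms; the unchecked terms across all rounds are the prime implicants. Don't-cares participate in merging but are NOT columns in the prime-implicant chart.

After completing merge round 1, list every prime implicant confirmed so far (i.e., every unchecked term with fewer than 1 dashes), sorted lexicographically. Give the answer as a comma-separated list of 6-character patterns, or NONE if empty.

011011, 011100

[col 0] 011011, 011100, 100101*, 100110*, 100111*, 101000*, 101111*, 110000*, 110010*, 111000*
[col 1] 1-1000, 10-111, 1001-1, 10011-, 11-000, 1100-0
Prime implicants: 011011, 011100, 1-1000, 10-111, 1001-1, 10011-, 11-000, 1100-0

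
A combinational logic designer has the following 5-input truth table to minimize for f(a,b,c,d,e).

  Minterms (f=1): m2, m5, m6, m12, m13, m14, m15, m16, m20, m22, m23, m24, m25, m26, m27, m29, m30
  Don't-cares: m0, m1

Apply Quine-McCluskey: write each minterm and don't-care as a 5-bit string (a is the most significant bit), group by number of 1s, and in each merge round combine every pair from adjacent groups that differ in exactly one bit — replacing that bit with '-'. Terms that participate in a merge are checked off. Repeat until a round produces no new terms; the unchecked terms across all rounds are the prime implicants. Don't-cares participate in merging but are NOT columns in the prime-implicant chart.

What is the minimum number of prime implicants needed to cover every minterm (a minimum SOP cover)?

8

Round 0: 00000✓ 00001✓ 00010✓ 00101✓ 00110✓ 01100✓ 01101✓ 01110✓ 01111✓ 10000✓ 10100✓ 10110✓ 10111✓ 11000✓ 11001✓ 11010✓ 11011✓ 11101✓ 11110✓
Round 1: -0000 -0110✓ -1101 -1110✓ 0-101 0-110✓ 00-01 00-10 000-0 0000- 011-0✓ 011-1✓ 0110-✓ 0111-✓ 1-000 1-110✓ 10-00 101-0 1011- 11-01 11-10 110-0✓ 110-1✓ 1100-✓ 1101-✓
Round 2: --110 011-- 110--
PIs = {--110, -0000, -1101, 0-101, 00-01, 00-10, 000-0, 0000-, 011--, 1-000, 10-00, 101-0, 1011-, 11-01, 11-10, 110--}
Coverage chart:
  m2: 00-10,000-0
  m5: 0-101,00-01
  m6: --110,00-10
  m12: 011-- ←essential
  m13: -1101,0-101,011--
  m14: --110,011--
  m15: 011-- ←essential
  m16: -0000,1-000,10-00
  m20: 10-00,101-0
  m22: --110,101-0,1011-
  m23: 1011- ←essential
  m24: 1-000,110--
  m25: 11-01,110--
  m26: 11-10,110--
  m27: 110-- ←essential
  m29: -1101,11-01
  m30: --110,11-10
Essential: 011--, 1011-, 110--
Petrick residual → --110, -1101, 0-101, 00-10, 10-00
Min cover (8 terms): cde' + bcd'e + a'cd'e + a'b'de' + a'bc + ab'd'e' + ab'cd + abc'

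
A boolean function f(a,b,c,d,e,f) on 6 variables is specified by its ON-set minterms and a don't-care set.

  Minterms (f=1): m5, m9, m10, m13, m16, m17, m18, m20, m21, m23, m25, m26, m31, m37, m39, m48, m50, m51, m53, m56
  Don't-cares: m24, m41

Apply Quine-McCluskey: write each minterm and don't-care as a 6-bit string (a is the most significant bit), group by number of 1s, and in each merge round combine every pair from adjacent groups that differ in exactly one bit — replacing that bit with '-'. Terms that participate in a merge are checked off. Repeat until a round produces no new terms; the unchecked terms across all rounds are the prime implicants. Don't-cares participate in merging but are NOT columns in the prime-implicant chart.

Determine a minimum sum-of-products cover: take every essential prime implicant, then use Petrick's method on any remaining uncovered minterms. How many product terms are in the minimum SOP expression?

10

size-2^0 implicants → 000101(✓)  001001(✓)  001010(✓)  001101(✓)  010000(✓)  010001(✓)  010010(✓)  010100(✓)  010101(✓)  010111(✓)  011000(✓)  011001(✓)  011010(✓)  011111(✓)  100101(✓)  100111(✓)  101001(✓)  110000(✓)  110010(✓)  110011(✓)  110101(✓)  111000(✓)
size-2^1 implicants → -00101(✓)  -01001  -10000(✓)  -10010(✓)  -10101(✓)  -11000(✓)  0-0101(✓)  0-1001  0-1010  00-101  001-01  01-000(✓)  01-001(✓)  01-010(✓)  01-111  010-00(✓)  010-01(✓)  0100-0(✓)  01000-(✓)  0101-1  01010-(✓)  0110-0(✓)  01100-(✓)  1-0101(✓)  1001-1  11-000(✓)  1100-0(✓)  11001-
size-2^2 implicants → --0101  -1-000  -100-0  01-0-0  01-00-  010-0-
Unchecked terms (primes): --0101, -01001, -1-000, -100-0, 0-1001, 0-1010, 00-101, 001-01, 01-0-0, 01-00-, 01-111, 010-0-, 0101-1, 1001-1, 11001-
Minterm coverage:
  m5 ⊆ --0101,00-101
  m9 ⊆ -01001,0-1001,001-01
  m10 ⊆ 0-1010 [E]
  m13 ⊆ 00-101,001-01
  m16 ⊆ -1-000,-100-0,01-0-0,01-00-,010-0-
  m17 ⊆ 01-00-,010-0-
  m18 ⊆ -100-0,01-0-0
  m20 ⊆ 010-0- [E]
  m21 ⊆ --0101,010-0-,0101-1
  m23 ⊆ 01-111,0101-1
  m25 ⊆ 0-1001,01-00-
  m26 ⊆ 0-1010,01-0-0
  m31 ⊆ 01-111 [E]
  m37 ⊆ --0101,1001-1
  m39 ⊆ 1001-1 [E]
  m48 ⊆ -1-000,-100-0
  m50 ⊆ -100-0,11001-
  m51 ⊆ 11001- [E]
  m53 ⊆ --0101 [E]
  m56 ⊆ -1-000 [E]
E = {--0101, -1-000, 0-1010, 01-111, 010-0-, 1001-1, 11001-}
Petrick residual → -100-0, 0-1001, 00-101
Cover = c'de'f + bd'e'f' + bc'd'f' + a'cd'e'f + a'cd'ef' + a'b'de'f + a'bdef + a'bc'e' + ab'c'df + abc'd'e  |cover|=10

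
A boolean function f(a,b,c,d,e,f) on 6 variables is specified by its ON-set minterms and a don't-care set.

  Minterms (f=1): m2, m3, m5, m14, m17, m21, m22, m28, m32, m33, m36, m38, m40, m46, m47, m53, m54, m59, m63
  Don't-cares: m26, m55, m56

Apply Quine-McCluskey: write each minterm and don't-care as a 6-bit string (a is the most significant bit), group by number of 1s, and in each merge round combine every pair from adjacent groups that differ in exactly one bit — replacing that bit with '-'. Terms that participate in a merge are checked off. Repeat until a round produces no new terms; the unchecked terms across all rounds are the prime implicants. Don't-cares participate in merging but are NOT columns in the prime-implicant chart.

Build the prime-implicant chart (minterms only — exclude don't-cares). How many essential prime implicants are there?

8

size-2^0 implicants → 000010(✓)  000011(✓)  000101(✓)  001110(✓)  010001(✓)  010101(✓)  010110(✓)  011010  011100  100000(✓)  100001(✓)  100100(✓)  100110(✓)  101000(✓)  101110(✓)  101111(✓)  110101(✓)  110110(✓)  110111(✓)  111000(✓)  111011(✓)  111111(✓)
size-2^1 implicants → -01110  -10101  -10110  0-0101  00001-  010-01  1-0110  1-1000  1-1111  10-000  10-110  100-00  10000-  1001-0  10111-  11-111  1101-1  11011-  111-11
Unchecked terms (primes): -01110, -10101, -10110, 0-0101, 00001-, 010-01, 011010, 011100, 1-0110, 1-1000, 1-1111, 10-000, 10-110, 100-00, 10000-, 1001-0, 10111-, 11-111, 1101-1, 11011-, 111-11
Minterm coverage:
  m2 ⊆ 00001- [E]
  m3 ⊆ 00001- [E]
  m5 ⊆ 0-0101 [E]
  m14 ⊆ -01110 [E]
  m17 ⊆ 010-01 [E]
  m21 ⊆ -10101,0-0101,010-01
  m22 ⊆ -10110 [E]
  m28 ⊆ 011100 [E]
  m32 ⊆ 10-000,100-00,10000-
  m33 ⊆ 10000- [E]
  m36 ⊆ 100-00,1001-0
  m38 ⊆ 1-0110,10-110,1001-0
  m40 ⊆ 1-1000,10-000
  m46 ⊆ -01110,10-110,10111-
  m47 ⊆ 1-1111,10111-
  m53 ⊆ -10101,1101-1
  m54 ⊆ -10110,1-0110,11011-
  m59 ⊆ 111-11 [E]
  m63 ⊆ 1-1111,11-111,111-11
E = {-01110, -10110, 0-0101, 00001-, 010-01, 011100, 10000-, 111-11}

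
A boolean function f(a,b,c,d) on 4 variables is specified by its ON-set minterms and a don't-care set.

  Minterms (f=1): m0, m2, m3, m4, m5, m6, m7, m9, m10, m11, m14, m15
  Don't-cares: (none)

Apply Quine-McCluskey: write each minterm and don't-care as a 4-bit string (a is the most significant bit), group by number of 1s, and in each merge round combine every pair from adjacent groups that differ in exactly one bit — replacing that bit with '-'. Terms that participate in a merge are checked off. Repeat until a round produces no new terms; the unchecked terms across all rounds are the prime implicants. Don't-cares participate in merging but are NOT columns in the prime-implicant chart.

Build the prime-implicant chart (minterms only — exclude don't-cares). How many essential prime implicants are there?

4

[col 0] 0000*, 0010*, 0011*, 0100*, 0101*, 0110*, 0111*, 1001*, 1010*, 1011*, 1110*, 1111*
[col 1] -010*, -011*, -110*, -111*, 0-00*, 0-10*, 0-11*, 00-0*, 001-*, 01-0*, 01-1*, 010-*, 011-*, 1-10*, 1-11*, 10-1, 101-*, 111-*
[col 2] --10*, --11*, -01-*, -11-*, 0--0, 0-1-*, 01--, 1-1-*
[col 3] --1-
Prime implicants: --1-, 0--0, 01--, 10-1
PI chart (minterm → PIs covering it):
  0 | 0--0  (sole → essential)
  2 | --1-,0--0
  3 | --1-  (sole → essential)
  4 | 0--0,01--
  5 | 01--  (sole → essential)
  6 | --1-,0--0,01--
  7 | --1-,01--
  9 | 10-1  (sole → essential)
  10 | --1-  (sole → essential)
  11 | --1-,10-1
  14 | --1-  (sole → essential)
  15 | --1-  (sole → essential)
Essential prime implicants: --1-, 0--0, 01--, 10-1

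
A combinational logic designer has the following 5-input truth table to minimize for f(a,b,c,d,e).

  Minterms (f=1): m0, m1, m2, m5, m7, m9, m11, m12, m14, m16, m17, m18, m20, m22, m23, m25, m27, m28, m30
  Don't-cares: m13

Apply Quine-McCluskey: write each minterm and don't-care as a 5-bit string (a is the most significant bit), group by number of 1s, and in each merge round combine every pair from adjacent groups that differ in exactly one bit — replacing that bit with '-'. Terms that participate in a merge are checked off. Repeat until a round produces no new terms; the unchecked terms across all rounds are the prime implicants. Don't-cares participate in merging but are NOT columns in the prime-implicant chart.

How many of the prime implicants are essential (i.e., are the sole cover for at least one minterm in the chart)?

size-2^0 implicants → 00000(✓)  00001(✓)  00010(✓)  00101(✓)  00111(✓)  01001(✓)  01011(✓)  01100(✓)  01101(✓)  01110(✓)  10000(✓)  10001(✓)  10010(✓)  10100(✓)  10110(✓)  10111(✓)  11001(✓)  11011(✓)  11100(✓)  11110(✓)
size-2^1 implicants → -0000(✓)  -0001(✓)  -0010(✓)  -0111  -1001(✓)  -1011(✓)  -1100(✓)  -1110(✓)  0-001(✓)  0-101(✓)  00-01(✓)  000-0(✓)  0000-(✓)  001-1  01-01(✓)  010-1(✓)  011-0(✓)  0110-  1-001(✓)  1-100(✓)  1-110(✓)  10-00(✓)  10-10(✓)  100-0(✓)  1000-(✓)  101-0(✓)  1011-  110-1(✓)  111-0(✓)
size-2^2 implicants → --001  -00-0  -000-  -10-1  -11-0  0--01  1-1-0  10--0
Unchecked terms (primes): --001, -00-0, -000-, -0111, -10-1, -11-0, 0--01, 001-1, 0110-, 1-1-0, 10--0, 1011-
Minterm coverage:
  m0 ⊆ -00-0,-000-
  m1 ⊆ --001,-000-,0--01
  m2 ⊆ -00-0 [E]
  m5 ⊆ 0--01,001-1
  m7 ⊆ -0111,001-1
  m9 ⊆ --001,-10-1,0--01
  m11 ⊆ -10-1 [E]
  m12 ⊆ -11-0,0110-
  m14 ⊆ -11-0 [E]
  m16 ⊆ -00-0,-000-,10--0
  m17 ⊆ --001,-000-
  m18 ⊆ -00-0,10--0
  m20 ⊆ 1-1-0,10--0
  m22 ⊆ 1-1-0,10--0,1011-
  m23 ⊆ -0111,1011-
  m25 ⊆ --001,-10-1
  m27 ⊆ -10-1 [E]
  m28 ⊆ -11-0,1-1-0
  m30 ⊆ -11-0,1-1-0
E = {-00-0, -10-1, -11-0}

3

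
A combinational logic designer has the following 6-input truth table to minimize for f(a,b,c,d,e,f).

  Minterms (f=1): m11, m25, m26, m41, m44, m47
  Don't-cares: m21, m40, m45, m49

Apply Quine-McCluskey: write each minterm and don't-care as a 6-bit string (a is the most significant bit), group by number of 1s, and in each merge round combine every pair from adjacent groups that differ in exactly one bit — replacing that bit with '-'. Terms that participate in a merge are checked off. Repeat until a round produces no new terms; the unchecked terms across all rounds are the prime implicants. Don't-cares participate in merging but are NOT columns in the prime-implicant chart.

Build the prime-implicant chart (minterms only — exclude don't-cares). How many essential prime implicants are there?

[col 0] 001011, 010101, 011001, 011010, 101000*, 101001*, 101100*, 101101*, 101111*, 110001
[col 1] 101-00*, 101-01*, 10100-*, 1011-1, 10110-*
[col 2] 101-0-
Prime implicants: 001011, 010101, 011001, 011010, 101-0-, 1011-1, 110001
PI chart (minterm → PIs covering it):
  11 | 001011  (sole → essential)
  25 | 011001  (sole → essential)
  26 | 011010  (sole → essential)
  41 | 101-0-  (sole → essential)
  44 | 101-0-  (sole → essential)
  47 | 1011-1  (sole → essential)
Essential prime implicants: 001011, 011001, 011010, 101-0-, 1011-1

5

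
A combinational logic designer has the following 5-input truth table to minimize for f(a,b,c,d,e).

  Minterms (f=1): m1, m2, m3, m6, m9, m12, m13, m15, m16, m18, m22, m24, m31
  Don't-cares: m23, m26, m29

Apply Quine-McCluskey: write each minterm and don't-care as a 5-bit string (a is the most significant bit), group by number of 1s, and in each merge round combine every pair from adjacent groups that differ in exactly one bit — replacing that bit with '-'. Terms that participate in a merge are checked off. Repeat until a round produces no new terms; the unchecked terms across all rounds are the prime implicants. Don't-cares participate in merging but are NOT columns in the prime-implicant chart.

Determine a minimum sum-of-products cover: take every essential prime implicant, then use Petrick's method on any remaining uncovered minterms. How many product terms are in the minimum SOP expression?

6

[col 0] 00001*, 00010*, 00011*, 00110*, 01001*, 01100*, 01101*, 01111*, 10000*, 10010*, 10110*, 10111*, 11000*, 11010*, 11101*, 11111*
[col 1] -0010*, -0110*, -1101*, -1111*, 0-001, 00-10*, 000-1, 0001-, 01-01, 011-1*, 0110-, 1-000*, 1-010*, 1-111, 10-10*, 100-0*, 1011-, 110-0*, 111-1*
[col 2] -0-10, -11-1, 1-0-0
Prime implicants: -0-10, -11-1, 0-001, 000-1, 0001-, 01-01, 0110-, 1-0-0, 1-111, 1011-
PI chart (minterm → PIs covering it):
  1 | 0-001,000-1
  2 | -0-10,0001-
  3 | 000-1,0001-
  6 | -0-10  (sole → essential)
  9 | 0-001,01-01
  12 | 0110-  (sole → essential)
  13 | -11-1,01-01,0110-
  15 | -11-1  (sole → essential)
  16 | 1-0-0  (sole → essential)
  18 | -0-10,1-0-0
  22 | -0-10,1011-
  24 | 1-0-0  (sole → essential)
  31 | -11-1,1-111
Essential prime implicants: -0-10, -11-1, 0110-, 1-0-0
Petrick residual → 0-001, 000-1
Minimum SOP uses 6 PIs: b'de' + bce + a'c'd'e + a'b'c'e + a'bcd' + ac'e'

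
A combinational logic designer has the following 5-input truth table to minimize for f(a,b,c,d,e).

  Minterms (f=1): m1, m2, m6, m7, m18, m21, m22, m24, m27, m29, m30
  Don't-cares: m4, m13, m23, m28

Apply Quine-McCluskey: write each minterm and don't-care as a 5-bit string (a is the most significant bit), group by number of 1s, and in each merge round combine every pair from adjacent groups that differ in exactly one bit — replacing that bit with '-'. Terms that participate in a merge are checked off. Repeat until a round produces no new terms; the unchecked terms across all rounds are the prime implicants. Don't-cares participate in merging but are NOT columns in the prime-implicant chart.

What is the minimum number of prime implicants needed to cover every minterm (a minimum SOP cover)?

[col 0] 00001, 00010*, 00100*, 00110*, 00111*, 01101*, 10010*, 10101*, 10110*, 10111*, 11000*, 11011, 11100*, 11101*, 11110*
[col 1] -0010*, -0110*, -0111*, -1101, 00-10*, 001-0, 0011-*, 1-101, 1-110, 10-10*, 101-1, 1011-*, 11-00, 111-0, 1110-
[col 2] -0-10, -011-
Prime implicants: -0-10, -011-, -1101, 00001, 001-0, 1-101, 1-110, 101-1, 11-00, 11011, 111-0, 1110-
PI chart (minterm → PIs covering it):
  1 | 00001  (sole → essential)
  2 | -0-10  (sole → essential)
  6 | -0-10,-011-,001-0
  7 | -011-  (sole → essential)
  18 | -0-10  (sole → essential)
  21 | 1-101,101-1
  22 | -0-10,-011-,1-110
  24 | 11-00  (sole → essential)
  27 | 11011  (sole → essential)
  29 | -1101,1-101,1110-
  30 | 1-110,111-0
Essential prime implicants: -0-10, -011-, 00001, 11-00, 11011
Petrick residual → 1-101, 1-110
Minimum SOP uses 7 PIs: b'de' + b'cd + a'b'c'd'e + acd'e + acde' + abd'e' + abc'de

7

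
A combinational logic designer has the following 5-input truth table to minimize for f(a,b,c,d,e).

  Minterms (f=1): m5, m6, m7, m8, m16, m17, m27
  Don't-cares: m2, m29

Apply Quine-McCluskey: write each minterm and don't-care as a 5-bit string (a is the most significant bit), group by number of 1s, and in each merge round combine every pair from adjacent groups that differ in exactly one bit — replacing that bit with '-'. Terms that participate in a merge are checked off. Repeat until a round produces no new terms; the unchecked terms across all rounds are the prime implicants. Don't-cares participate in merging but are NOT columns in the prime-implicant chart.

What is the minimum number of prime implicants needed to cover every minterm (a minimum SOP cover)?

5

size-2^0 implicants → 00010(✓)  00101(✓)  00110(✓)  00111(✓)  01000  10000(✓)  10001(✓)  11011  11101
size-2^1 implicants → 00-10  001-1  0011-  1000-
Unchecked terms (primes): 00-10, 001-1, 0011-, 01000, 1000-, 11011, 11101
Minterm coverage:
  m5 ⊆ 001-1 [E]
  m6 ⊆ 00-10,0011-
  m7 ⊆ 001-1,0011-
  m8 ⊆ 01000 [E]
  m16 ⊆ 1000- [E]
  m17 ⊆ 1000- [E]
  m27 ⊆ 11011 [E]
E = {001-1, 01000, 1000-, 11011}
Petrick residual → 00-10
Cover = a'b'de' + a'b'ce + a'bc'd'e' + ab'c'd' + abc'de  |cover|=5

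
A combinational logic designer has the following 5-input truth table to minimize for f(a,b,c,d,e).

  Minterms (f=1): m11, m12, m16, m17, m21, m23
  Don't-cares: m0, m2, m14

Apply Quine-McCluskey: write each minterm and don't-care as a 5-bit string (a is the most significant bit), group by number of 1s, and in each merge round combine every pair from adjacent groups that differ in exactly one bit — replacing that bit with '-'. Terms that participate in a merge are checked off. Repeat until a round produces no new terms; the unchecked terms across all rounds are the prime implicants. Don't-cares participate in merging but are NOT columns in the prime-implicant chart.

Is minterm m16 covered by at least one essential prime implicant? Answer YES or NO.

NO

Round 0: 00000✓ 00010✓ 01011 01100✓ 01110✓ 10000✓ 10001✓ 10101✓ 10111✓
Round 1: -0000 000-0 011-0 10-01 1000- 101-1
PIs = {-0000, 000-0, 01011, 011-0, 10-01, 1000-, 101-1}
Coverage chart:
  m11: 01011 ←essential
  m12: 011-0 ←essential
  m16: -0000,1000-
  m17: 10-01,1000-
  m21: 10-01,101-1
  m23: 101-1 ←essential
Essential: 01011, 011-0, 101-1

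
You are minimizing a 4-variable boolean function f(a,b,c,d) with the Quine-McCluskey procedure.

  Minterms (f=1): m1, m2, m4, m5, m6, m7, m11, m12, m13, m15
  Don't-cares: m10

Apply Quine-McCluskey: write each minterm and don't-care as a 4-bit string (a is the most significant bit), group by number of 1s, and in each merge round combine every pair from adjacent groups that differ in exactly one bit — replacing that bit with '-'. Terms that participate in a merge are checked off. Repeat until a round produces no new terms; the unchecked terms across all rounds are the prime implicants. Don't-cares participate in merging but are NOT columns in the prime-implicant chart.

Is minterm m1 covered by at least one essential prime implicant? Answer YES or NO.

YES

size-2^0 implicants → 0001(✓)  0010(✓)  0100(✓)  0101(✓)  0110(✓)  0111(✓)  1010(✓)  1011(✓)  1100(✓)  1101(✓)  1111(✓)
size-2^1 implicants → -010  -100(✓)  -101(✓)  -111(✓)  0-01  0-10  01-0(✓)  01-1(✓)  010-(✓)  011-(✓)  1-11  101-  11-1(✓)  110-(✓)
size-2^2 implicants → -1-1  -10-  01--
Unchecked terms (primes): -010, -1-1, -10-, 0-01, 0-10, 01--, 1-11, 101-
Minterm coverage:
  m1 ⊆ 0-01 [E]
  m2 ⊆ -010,0-10
  m4 ⊆ -10-,01--
  m5 ⊆ -1-1,-10-,0-01,01--
  m6 ⊆ 0-10,01--
  m7 ⊆ -1-1,01--
  m11 ⊆ 1-11,101-
  m12 ⊆ -10- [E]
  m13 ⊆ -1-1,-10-
  m15 ⊆ -1-1,1-11
E = {-10-, 0-01}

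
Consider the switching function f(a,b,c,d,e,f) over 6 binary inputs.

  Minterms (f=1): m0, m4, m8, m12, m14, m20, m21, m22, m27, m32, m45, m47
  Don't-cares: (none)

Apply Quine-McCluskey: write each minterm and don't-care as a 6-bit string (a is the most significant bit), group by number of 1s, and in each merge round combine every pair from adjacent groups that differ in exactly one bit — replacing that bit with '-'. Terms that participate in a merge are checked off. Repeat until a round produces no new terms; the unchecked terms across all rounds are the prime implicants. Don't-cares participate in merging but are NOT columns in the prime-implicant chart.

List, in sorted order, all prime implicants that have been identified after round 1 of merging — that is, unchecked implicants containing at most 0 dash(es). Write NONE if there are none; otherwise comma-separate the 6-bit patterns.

011011

Round 0: 000000✓ 000100✓ 001000✓ 001100✓ 001110✓ 010100✓ 010101✓ 010110✓ 011011 100000✓ 101101✓ 101111✓
Round 1: -00000 0-0100 00-000✓ 00-100✓ 000-00✓ 001-00✓ 0011-0 0101-0 01010- 1011-1
Round 2: 00--00
PIs = {-00000, 0-0100, 00--00, 0011-0, 0101-0, 01010-, 011011, 1011-1}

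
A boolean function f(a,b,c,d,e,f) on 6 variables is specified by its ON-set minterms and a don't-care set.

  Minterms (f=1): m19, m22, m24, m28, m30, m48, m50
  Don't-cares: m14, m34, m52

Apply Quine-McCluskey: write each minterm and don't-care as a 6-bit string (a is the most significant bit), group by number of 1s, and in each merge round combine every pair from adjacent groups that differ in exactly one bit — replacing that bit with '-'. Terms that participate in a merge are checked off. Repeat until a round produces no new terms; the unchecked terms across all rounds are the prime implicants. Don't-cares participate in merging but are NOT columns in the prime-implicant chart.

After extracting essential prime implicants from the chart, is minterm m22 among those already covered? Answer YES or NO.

Round 0: 001110✓ 010011 010110✓ 011000✓ 011100✓ 011110✓ 100010✓ 110000✓ 110010✓ 110100✓
Round 1: 0-1110 01-110 011-00 0111-0 1-0010 110-00 1100-0
PIs = {0-1110, 01-110, 010011, 011-00, 0111-0, 1-0010, 110-00, 1100-0}
Coverage chart:
  m19: 010011 ←essential
  m22: 01-110 ←essential
  m24: 011-00 ←essential
  m28: 011-00,0111-0
  m30: 0-1110,01-110,0111-0
  m48: 110-00,1100-0
  m50: 1-0010,1100-0
Essential: 01-110, 010011, 011-00

YES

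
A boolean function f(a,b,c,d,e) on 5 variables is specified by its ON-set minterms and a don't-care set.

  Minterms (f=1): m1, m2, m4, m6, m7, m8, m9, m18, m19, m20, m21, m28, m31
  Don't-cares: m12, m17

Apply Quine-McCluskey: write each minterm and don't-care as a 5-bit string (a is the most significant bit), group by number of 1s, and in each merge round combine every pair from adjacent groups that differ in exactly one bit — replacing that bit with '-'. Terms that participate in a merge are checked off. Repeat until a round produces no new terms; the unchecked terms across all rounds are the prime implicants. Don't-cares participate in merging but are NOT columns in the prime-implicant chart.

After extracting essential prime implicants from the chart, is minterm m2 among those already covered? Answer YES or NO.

NO

[col 0] 00001*, 00010*, 00100*, 00110*, 00111*, 01000*, 01001*, 01100*, 10001*, 10010*, 10011*, 10100*, 10101*, 11100*, 11111
[col 1] -0001, -0010, -0100*, -1100*, 0-001, 0-100*, 00-10, 001-0, 0011-, 01-00, 0100-, 1-100*, 10-01, 100-1, 1001-, 1010-
[col 2] --100
Prime implicants: --100, -0001, -0010, 0-001, 00-10, 001-0, 0011-, 01-00, 0100-, 10-01, 100-1, 1001-, 1010-, 11111
PI chart (minterm → PIs covering it):
  1 | -0001,0-001
  2 | -0010,00-10
  4 | --100,001-0
  6 | 00-10,001-0,0011-
  7 | 0011-  (sole → essential)
  8 | 01-00,0100-
  9 | 0-001,0100-
  18 | -0010,1001-
  19 | 100-1,1001-
  20 | --100,1010-
  21 | 10-01,1010-
  28 | --100  (sole → essential)
  31 | 11111  (sole → essential)
Essential prime implicants: --100, 0011-, 11111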